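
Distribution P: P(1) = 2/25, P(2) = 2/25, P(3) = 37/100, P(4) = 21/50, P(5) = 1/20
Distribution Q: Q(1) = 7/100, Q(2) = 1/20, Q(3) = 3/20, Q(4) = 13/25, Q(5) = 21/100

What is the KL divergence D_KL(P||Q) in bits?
0.3187 bits

D_KL(P||Q) = Σ P(x) log₂(P(x)/Q(x))

Computing term by term:
  P(1)·log₂(P(1)/Q(1)) = (2/25)·log₂((2/25)/(7/100)) = 0.01541
  P(2)·log₂(P(2)/Q(2)) = (2/25)·log₂((2/25)/(1/20)) = 0.05425
  P(3)·log₂(P(3)/Q(3)) = (37/100)·log₂((37/100)/(3/20)) = 0.48195
  P(4)·log₂(P(4)/Q(4)) = (21/50)·log₂((21/50)/(13/25)) = -0.12941
  P(5)·log₂(P(5)/Q(5)) = (1/20)·log₂((1/20)/(21/100)) = -0.10352

D_KL(P||Q) = 0.01541 + 0.05425 + 0.48195 - 0.12941 - 0.10352 = 0.31868 ≈ 0.3187 bits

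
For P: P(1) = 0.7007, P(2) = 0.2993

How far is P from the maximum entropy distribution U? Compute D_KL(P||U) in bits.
0.1196 bits

U(i) = 1/2 for all i

D_KL(P||U) = Σ P(x) log₂(P(x) / (1/2))
           = Σ P(x) log₂(P(x)) + log₂(2)
           = log₂(2) - H(P)

H(P) = -Σ P(x) log₂(P(x)):
  -P(1)·log₂(P(1)) = -(0.7007)·log₂(0.7007) = 0.35955
  -P(2)·log₂(P(2)) = -(0.2993)·log₂(0.2993) = 0.52088
H(P) = 0.35955 + 0.52088 = 0.88043 bits

log₂(2) = 1.00000 bits

D_KL(P||U) = 1.00000 - 0.88043 = 0.11957 ≈ 0.1196 bits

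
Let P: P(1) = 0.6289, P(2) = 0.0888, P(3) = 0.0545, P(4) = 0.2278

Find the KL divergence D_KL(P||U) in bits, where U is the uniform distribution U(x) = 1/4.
0.5541 bits

U(i) = 1/4 for all i

D_KL(P||U) = Σ P(x) log₂(P(x) / (1/4))
           = Σ P(x) log₂(P(x)) + log₂(4)
           = log₂(4) - H(P)

H(P) = -Σ P(x) log₂(P(x)):
  -P(1)·log₂(P(1)) = -(0.6289)·log₂(0.6289) = 0.42080
  -P(2)·log₂(P(2)) = -(0.0888)·log₂(0.0888) = 0.31020
  -P(3)·log₂(P(3)) = -(0.0545)·log₂(0.0545) = 0.22877
  -P(4)·log₂(P(4)) = -(0.2278)·log₂(0.2278) = 0.48616
H(P) = 0.42080 + 0.31020 + 0.22877 + 0.48616 = 1.44593 bits

log₂(4) = 2.00000 bits

D_KL(P||U) = 2.00000 - 1.44593 = 0.55407 ≈ 0.5541 bits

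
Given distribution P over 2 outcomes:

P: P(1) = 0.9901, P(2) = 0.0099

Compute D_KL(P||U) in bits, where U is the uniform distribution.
0.9199 bits

U(i) = 1/2 for all i

D_KL(P||U) = Σ P(x) log₂(P(x) / (1/2))
           = Σ P(x) log₂(P(x)) + log₂(2)
           = log₂(2) - H(P)

H(P) = -Σ P(x) log₂(P(x)):
  -P(1)·log₂(P(1)) = -(0.9901)·log₂(0.9901) = 0.01421
  -P(2)·log₂(P(2)) = -(0.0099)·log₂(0.0099) = 0.06592
H(P) = 0.01421 + 0.06592 = 0.08013 bits

log₂(2) = 1.00000 bits

D_KL(P||U) = 1.00000 - 0.08013 = 0.91987 ≈ 0.9199 bits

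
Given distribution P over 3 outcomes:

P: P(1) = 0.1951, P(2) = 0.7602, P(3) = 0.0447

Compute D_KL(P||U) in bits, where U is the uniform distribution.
0.6239 bits

U(i) = 1/3 for all i

D_KL(P||U) = Σ P(x) log₂(P(x) / (1/3))
           = Σ P(x) log₂(P(x)) + log₂(3)
           = log₂(3) - H(P)

H(P) = -Σ P(x) log₂(P(x)):
  -P(1)·log₂(P(1)) = -(0.1951)·log₂(0.1951) = 0.45999
  -P(2)·log₂(P(2)) = -(0.7602)·log₂(0.7602) = 0.30070
  -P(3)·log₂(P(3)) = -(0.0447)·log₂(0.0447) = 0.20042
H(P) = 0.45999 + 0.30070 + 0.20042 = 0.96111 bits

log₂(3) = 1.58496 bits

D_KL(P||U) = 1.58496 - 0.96111 = 0.62385 ≈ 0.6239 bits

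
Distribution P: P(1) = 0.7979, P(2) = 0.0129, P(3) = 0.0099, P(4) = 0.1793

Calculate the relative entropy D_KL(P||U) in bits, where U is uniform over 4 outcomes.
1.1486 bits

U(i) = 1/4 for all i

D_KL(P||U) = Σ P(x) log₂(P(x) / (1/4))
           = Σ P(x) log₂(P(x)) + log₂(4)
           = log₂(4) - H(P)

H(P) = -Σ P(x) log₂(P(x)):
  -P(1)·log₂(P(1)) = -(0.7979)·log₂(0.7979) = 0.25989
  -P(2)·log₂(P(2)) = -(0.0129)·log₂(0.0129) = 0.08097
  -P(3)·log₂(P(3)) = -(0.0099)·log₂(0.0099) = 0.06592
  -P(4)·log₂(P(4)) = -(0.1793)·log₂(0.1793) = 0.44458
H(P) = 0.25989 + 0.08097 + 0.06592 + 0.44458 = 0.85136 bits

log₂(4) = 2.00000 bits

D_KL(P||U) = 2.00000 - 0.85136 = 1.14864 ≈ 1.1486 bits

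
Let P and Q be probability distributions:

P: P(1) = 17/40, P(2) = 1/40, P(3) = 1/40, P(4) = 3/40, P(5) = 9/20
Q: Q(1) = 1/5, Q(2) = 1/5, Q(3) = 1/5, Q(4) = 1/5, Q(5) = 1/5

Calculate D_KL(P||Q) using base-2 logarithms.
0.7325 bits

D_KL(P||Q) = Σ P(x) log₂(P(x)/Q(x))

Computing term by term:
  P(1)·log₂(P(1)/Q(1)) = (17/40)·log₂((17/40)/(1/5)) = 0.46217
  P(2)·log₂(P(2)/Q(2)) = (1/40)·log₂((1/40)/(1/5)) = -0.07500
  P(3)·log₂(P(3)/Q(3)) = (1/40)·log₂((1/40)/(1/5)) = -0.07500
  P(4)·log₂(P(4)/Q(4)) = (3/40)·log₂((3/40)/(1/5)) = -0.10613
  P(5)·log₂(P(5)/Q(5)) = (9/20)·log₂((9/20)/(1/5)) = 0.52647

D_KL(P||Q) = 0.46217 - 0.07500 - 0.07500 - 0.10613 + 0.52647 = 0.73251 ≈ 0.7325 bits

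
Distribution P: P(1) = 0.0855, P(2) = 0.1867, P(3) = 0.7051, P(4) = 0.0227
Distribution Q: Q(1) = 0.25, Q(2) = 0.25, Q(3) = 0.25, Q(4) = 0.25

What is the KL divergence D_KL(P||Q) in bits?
0.7652 bits

D_KL(P||Q) = Σ P(x) log₂(P(x)/Q(x))

Computing term by term:
  P(1)·log₂(P(1)/Q(1)) = 0.0855·log₂(0.0855/0.25) = -0.13235
  P(2)·log₂(P(2)/Q(2)) = 0.1867·log₂(0.1867/0.25) = -0.07864
  P(3)·log₂(P(3)/Q(3)) = 0.7051·log₂(0.7051/0.25) = 1.05476
  P(4)·log₂(P(4)/Q(4)) = 0.0227·log₂(0.0227/0.25) = -0.07857

D_KL(P||Q) = -0.13235 - 0.07864 + 1.05476 - 0.07857 = 0.76520 ≈ 0.7652 bits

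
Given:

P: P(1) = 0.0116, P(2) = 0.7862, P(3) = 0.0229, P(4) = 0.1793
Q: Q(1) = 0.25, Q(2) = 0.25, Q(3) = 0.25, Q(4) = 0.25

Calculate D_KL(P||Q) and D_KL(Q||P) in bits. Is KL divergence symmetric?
D_KL(P||Q) = 1.0832 bits, D_KL(Q||P) = 1.6762 bits. No, KL divergence is not symmetric.

D_KL(P||Q) = Σ P(x) log₂(P(x)/Q(x))

Computing term by term:
  P(1)·log₂(P(1)/Q(1)) = 0.0116·log₂(0.0116/0.25) = -0.05138
  P(2)·log₂(P(2)/Q(2)) = 0.7862·log₂(0.7862/0.25) = 1.29956
  P(3)·log₂(P(3)/Q(3)) = 0.0229·log₂(0.0229/0.25) = -0.07897
  P(4)·log₂(P(4)/Q(4)) = 0.1793·log₂(0.1793/0.25) = -0.08598

D_KL(P||Q) = -0.05138 + 1.29956 - 0.07897 - 0.08598 = 1.08323 ≈ 1.0832 bits

D_KL(Q||P) = Σ Q(x) log₂(Q(x)/P(x))

Computing term by term:
  Q(1)·log₂(Q(1)/P(1)) = 0.25·log₂(0.25/0.0116) = 1.10743
  Q(2)·log₂(Q(2)/P(2)) = 0.25·log₂(0.25/0.7862) = -0.41324
  Q(3)·log₂(Q(3)/P(3)) = 0.25·log₂(0.25/0.0229) = 0.86213
  Q(4)·log₂(Q(4)/P(4)) = 0.25·log₂(0.25/0.1793) = 0.11989

D_KL(Q||P) = 1.10743 - 0.41324 + 0.86213 + 0.11989 = 1.67621 ≈ 1.6762 bits

These are NOT equal (difference: 0.5930 bits). KL divergence is asymmetric: D_KL(P||Q) ≠ D_KL(Q||P) in general.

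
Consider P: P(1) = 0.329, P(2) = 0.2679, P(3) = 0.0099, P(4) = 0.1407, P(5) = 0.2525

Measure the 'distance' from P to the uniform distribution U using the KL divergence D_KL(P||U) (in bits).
0.3198 bits

U(i) = 1/5 for all i

D_KL(P||U) = Σ P(x) log₂(P(x) / (1/5))
           = Σ P(x) log₂(P(x)) + log₂(5)
           = log₂(5) - H(P)

H(P) = -Σ P(x) log₂(P(x)):
  -P(1)·log₂(P(1)) = -(0.329)·log₂(0.329) = 0.52766
  -P(2)·log₂(P(2)) = -(0.2679)·log₂(0.2679) = 0.50907
  -P(3)·log₂(P(3)) = -(0.0099)·log₂(0.0099) = 0.06592
  -P(4)·log₂(P(4)) = -(0.1407)·log₂(0.1407) = 0.39808
  -P(5)·log₂(P(5)) = -(0.2525)·log₂(0.2525) = 0.50138
H(P) = 0.52766 + 0.50907 + 0.06592 + 0.39808 + 0.50138 = 2.00211 bits

log₂(5) = 2.32193 bits

D_KL(P||U) = 2.32193 - 2.00211 = 0.31982 ≈ 0.3198 bits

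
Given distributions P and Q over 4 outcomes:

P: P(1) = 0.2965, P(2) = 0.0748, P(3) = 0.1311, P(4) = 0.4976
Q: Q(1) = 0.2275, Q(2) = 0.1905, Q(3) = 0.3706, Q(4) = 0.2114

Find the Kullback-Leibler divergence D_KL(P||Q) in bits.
0.4304 bits

D_KL(P||Q) = Σ P(x) log₂(P(x)/Q(x))

Computing term by term:
  P(1)·log₂(P(1)/Q(1)) = 0.2965·log₂(0.2965/0.2275) = 0.11331
  P(2)·log₂(P(2)/Q(2)) = 0.0748·log₂(0.0748/0.1905) = -0.10088
  P(3)·log₂(P(3)/Q(3)) = 0.1311·log₂(0.1311/0.3706) = -0.19654
  P(4)·log₂(P(4)/Q(4)) = 0.4976·log₂(0.4976/0.2114) = 0.61454

D_KL(P||Q) = 0.11331 - 0.10088 - 0.19654 + 0.61454 = 0.43043 ≈ 0.4304 bits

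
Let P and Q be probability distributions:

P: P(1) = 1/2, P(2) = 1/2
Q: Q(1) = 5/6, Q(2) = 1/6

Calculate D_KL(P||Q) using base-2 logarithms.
0.4240 bits

D_KL(P||Q) = Σ P(x) log₂(P(x)/Q(x))

Computing term by term:
  P(1)·log₂(P(1)/Q(1)) = (1/2)·log₂((1/2)/(5/6)) = -0.36848
  P(2)·log₂(P(2)/Q(2)) = (1/2)·log₂((1/2)/(1/6)) = 0.79248

D_KL(P||Q) = -0.36848 + 0.79248 = 0.42400 ≈ 0.4240 bits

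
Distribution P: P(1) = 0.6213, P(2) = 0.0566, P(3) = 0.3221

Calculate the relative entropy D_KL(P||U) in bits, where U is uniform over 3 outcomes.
0.3974 bits

U(i) = 1/3 for all i

D_KL(P||U) = Σ P(x) log₂(P(x) / (1/3))
           = Σ P(x) log₂(P(x)) + log₂(3)
           = log₂(3) - H(P)

H(P) = -Σ P(x) log₂(P(x)):
  -P(1)·log₂(P(1)) = -(0.6213)·log₂(0.6213) = 0.42661
  -P(2)·log₂(P(2)) = -(0.0566)·log₂(0.0566) = 0.23450
  -P(3)·log₂(P(3)) = -(0.3221)·log₂(0.3221) = 0.52645
H(P) = 0.42661 + 0.23450 + 0.52645 = 1.18756 bits

log₂(3) = 1.58496 bits

D_KL(P||U) = 1.58496 - 1.18756 = 0.39740 ≈ 0.3974 bits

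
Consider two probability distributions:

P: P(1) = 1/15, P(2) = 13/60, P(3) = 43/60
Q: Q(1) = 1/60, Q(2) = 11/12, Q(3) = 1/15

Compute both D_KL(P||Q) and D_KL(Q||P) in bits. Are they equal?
D_KL(P||Q) = 2.1380 bits, D_KL(Q||P) = 1.6458 bits. No, they are not equal.

D_KL(P||Q) = Σ P(x) log₂(P(x)/Q(x))

Computing term by term:
  P(1)·log₂(P(1)/Q(1)) = (1/15)·log₂((1/15)/(1/60)) = 0.13333
  P(2)·log₂(P(2)/Q(2)) = (13/60)·log₂((13/60)/(11/12)) = -0.45087
  P(3)·log₂(P(3)/Q(3)) = (43/60)·log₂((43/60)/(1/15)) = 2.45549

D_KL(P||Q) = 0.13333 - 0.45087 + 2.45549 = 2.13795 ≈ 2.1380 bits

D_KL(Q||P) = Σ Q(x) log₂(Q(x)/P(x))

Computing term by term:
  Q(1)·log₂(Q(1)/P(1)) = (1/60)·log₂((1/60)/(1/15)) = -0.03333
  Q(2)·log₂(Q(2)/P(2)) = (11/12)·log₂((11/12)/(13/60)) = 1.90751
  Q(3)·log₂(Q(3)/P(3)) = (1/15)·log₂((1/15)/(43/60)) = -0.22842

D_KL(Q||P) = -0.03333 + 1.90751 - 0.22842 = 1.64576 ≈ 1.6458 bits

These are NOT equal (difference: 0.4922 bits). KL divergence is asymmetric: D_KL(P||Q) ≠ D_KL(Q||P) in general.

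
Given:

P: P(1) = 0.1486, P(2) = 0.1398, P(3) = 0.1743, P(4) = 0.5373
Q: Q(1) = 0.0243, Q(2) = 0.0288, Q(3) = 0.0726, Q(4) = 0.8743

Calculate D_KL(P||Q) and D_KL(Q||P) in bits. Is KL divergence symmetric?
D_KL(P||Q) = 0.5497 bits, D_KL(Q||P) = 0.3933 bits. No, KL divergence is not symmetric.

D_KL(P||Q) = Σ P(x) log₂(P(x)/Q(x))

Computing term by term:
  P(1)·log₂(P(1)/Q(1)) = 0.1486·log₂(0.1486/0.0243) = 0.38820
  P(2)·log₂(P(2)/Q(2)) = 0.1398·log₂(0.1398/0.0288) = 0.31864
  P(3)·log₂(P(3)/Q(3)) = 0.1743·log₂(0.1743/0.0726) = 0.22023
  P(4)·log₂(P(4)/Q(4)) = 0.5373·log₂(0.5373/0.8743) = -0.37740

D_KL(P||Q) = 0.38820 + 0.31864 + 0.22023 - 0.37740 = 0.54967 ≈ 0.5497 bits

D_KL(Q||P) = Σ Q(x) log₂(Q(x)/P(x))

Computing term by term:
  Q(1)·log₂(Q(1)/P(1)) = 0.0243·log₂(0.0243/0.1486) = -0.06348
  Q(2)·log₂(Q(2)/P(2)) = 0.0288·log₂(0.0288/0.1398) = -0.06564
  Q(3)·log₂(Q(3)/P(3)) = 0.0726·log₂(0.0726/0.1743) = -0.09173
  Q(4)·log₂(Q(4)/P(4)) = 0.8743·log₂(0.8743/0.5373) = 0.61411

D_KL(Q||P) = -0.06348 - 0.06564 - 0.09173 + 0.61411 = 0.39326 ≈ 0.3933 bits

These are NOT equal (difference: 0.1564 bits). KL divergence is asymmetric: D_KL(P||Q) ≠ D_KL(Q||P) in general.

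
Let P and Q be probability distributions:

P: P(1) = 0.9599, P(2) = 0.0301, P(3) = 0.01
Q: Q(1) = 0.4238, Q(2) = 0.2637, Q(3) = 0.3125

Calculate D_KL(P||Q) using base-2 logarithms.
0.9883 bits

D_KL(P||Q) = Σ P(x) log₂(P(x)/Q(x))

Computing term by term:
  P(1)·log₂(P(1)/Q(1)) = 0.9599·log₂(0.9599/0.4238) = 1.13220
  P(2)·log₂(P(2)/Q(2)) = 0.0301·log₂(0.0301/0.2637) = -0.09424
  P(3)·log₂(P(3)/Q(3)) = 0.01·log₂(0.01/0.3125) = -0.04966

D_KL(P||Q) = 1.13220 - 0.09424 - 0.04966 = 0.98830 ≈ 0.9883 bits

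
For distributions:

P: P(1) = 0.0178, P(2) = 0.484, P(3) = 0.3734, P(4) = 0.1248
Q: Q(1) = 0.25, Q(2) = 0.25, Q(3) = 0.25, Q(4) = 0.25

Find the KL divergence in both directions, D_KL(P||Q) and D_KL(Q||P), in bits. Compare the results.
D_KL(P||Q) = 0.4845 bits, D_KL(Q||P) = 0.8206 bits. D_KL(Q||P) is larger than D_KL(P||Q) by 0.3361 bits; the two directions differ.

D_KL(P||Q) = Σ P(x) log₂(P(x)/Q(x))

Computing term by term:
  P(1)·log₂(P(1)/Q(1)) = 0.0178·log₂(0.0178/0.25) = -0.06785
  P(2)·log₂(P(2)/Q(2)) = 0.484·log₂(0.484/0.25) = 0.46129
  P(3)·log₂(P(3)/Q(3)) = 0.3734·log₂(0.3734/0.25) = 0.21612
  P(4)·log₂(P(4)/Q(4)) = 0.1248·log₂(0.1248/0.25) = -0.12509

D_KL(P||Q) = -0.06785 + 0.46129 + 0.21612 - 0.12509 = 0.48447 ≈ 0.4845 bits

D_KL(Q||P) = Σ Q(x) log₂(Q(x)/P(x))

Computing term by term:
  Q(1)·log₂(Q(1)/P(1)) = 0.25·log₂(0.25/0.0178) = 0.95299
  Q(2)·log₂(Q(2)/P(2)) = 0.25·log₂(0.25/0.484) = -0.23827
  Q(3)·log₂(Q(3)/P(3)) = 0.25·log₂(0.25/0.3734) = -0.14470
  Q(4)·log₂(Q(4)/P(4)) = 0.25·log₂(0.25/0.1248) = 0.25058

D_KL(Q||P) = 0.95299 - 0.23827 - 0.14470 + 0.25058 = 0.82060 ≈ 0.8206 bits

These are NOT equal (difference: 0.3361 bits). KL divergence is asymmetric: D_KL(P||Q) ≠ D_KL(Q||P) in general.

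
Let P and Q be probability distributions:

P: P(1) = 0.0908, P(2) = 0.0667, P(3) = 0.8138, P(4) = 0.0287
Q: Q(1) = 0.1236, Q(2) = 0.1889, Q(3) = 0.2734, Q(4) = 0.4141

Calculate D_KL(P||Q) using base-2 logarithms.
1.0296 bits

D_KL(P||Q) = Σ P(x) log₂(P(x)/Q(x))

Computing term by term:
  P(1)·log₂(P(1)/Q(1)) = 0.0908·log₂(0.0908/0.1236) = -0.04040
  P(2)·log₂(P(2)/Q(2)) = 0.0667·log₂(0.0667/0.1889) = -0.10017
  P(3)·log₂(P(3)/Q(3)) = 0.8138·log₂(0.8138/0.2734) = 1.28065
  P(4)·log₂(P(4)/Q(4)) = 0.0287·log₂(0.0287/0.4141) = -0.11052

D_KL(P||Q) = -0.04040 - 0.10017 + 1.28065 - 0.11052 = 1.02956 ≈ 1.0296 bits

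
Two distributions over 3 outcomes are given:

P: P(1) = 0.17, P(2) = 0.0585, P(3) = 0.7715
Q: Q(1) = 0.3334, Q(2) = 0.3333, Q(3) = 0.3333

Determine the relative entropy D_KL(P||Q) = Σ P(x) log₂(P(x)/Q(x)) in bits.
0.6221 bits

D_KL(P||Q) = Σ P(x) log₂(P(x)/Q(x))

Computing term by term:
  P(1)·log₂(P(1)/Q(1)) = 0.17·log₂(0.17/0.3334) = -0.16519
  P(2)·log₂(P(2)/Q(2)) = 0.0585·log₂(0.0585/0.3333) = -0.14685
  P(3)·log₂(P(3)/Q(3)) = 0.7715·log₂(0.7715/0.3333) = 0.93417

D_KL(P||Q) = -0.16519 - 0.14685 + 0.93417 = 0.62213 ≈ 0.6221 bits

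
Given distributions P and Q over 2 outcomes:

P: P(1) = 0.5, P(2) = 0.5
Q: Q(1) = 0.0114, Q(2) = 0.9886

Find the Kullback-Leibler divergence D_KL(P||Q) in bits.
2.2357 bits

D_KL(P||Q) = Σ P(x) log₂(P(x)/Q(x))

Computing term by term:
  P(1)·log₂(P(1)/Q(1)) = 0.5·log₂(0.5/0.0114) = 2.72741
  P(2)·log₂(P(2)/Q(2)) = 0.5·log₂(0.5/0.9886) = -0.49173

D_KL(P||Q) = 2.72741 - 0.49173 = 2.23568 ≈ 2.2357 bits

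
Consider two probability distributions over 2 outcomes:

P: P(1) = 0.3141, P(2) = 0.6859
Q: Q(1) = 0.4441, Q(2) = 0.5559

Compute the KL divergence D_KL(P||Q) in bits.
0.0510 bits

D_KL(P||Q) = Σ P(x) log₂(P(x)/Q(x))

Computing term by term:
  P(1)·log₂(P(1)/Q(1)) = 0.3141·log₂(0.3141/0.4441) = -0.15694
  P(2)·log₂(P(2)/Q(2)) = 0.6859·log₂(0.6859/0.5559) = 0.20795

D_KL(P||Q) = -0.15694 + 0.20795 = 0.05101 ≈ 0.0510 bits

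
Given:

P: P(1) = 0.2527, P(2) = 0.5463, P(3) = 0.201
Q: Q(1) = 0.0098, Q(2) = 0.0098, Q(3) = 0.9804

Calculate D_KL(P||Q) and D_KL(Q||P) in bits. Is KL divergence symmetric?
D_KL(P||Q) = 3.8942 bits, D_KL(Q||P) = 2.1386 bits. No, KL divergence is not symmetric.

D_KL(P||Q) = Σ P(x) log₂(P(x)/Q(x))

Computing term by term:
  P(1)·log₂(P(1)/Q(1)) = 0.2527·log₂(0.2527/0.0098) = 1.18478
  P(2)·log₂(P(2)/Q(2)) = 0.5463·log₂(0.5463/0.0098) = 3.16896
  P(3)·log₂(P(3)/Q(3)) = 0.201·log₂(0.201/0.9804) = -0.45952

D_KL(P||Q) = 1.18478 + 3.16896 - 0.45952 = 3.89422 ≈ 3.8942 bits

D_KL(Q||P) = Σ Q(x) log₂(Q(x)/P(x))

Computing term by term:
  Q(1)·log₂(Q(1)/P(1)) = 0.0098·log₂(0.0098/0.2527) = -0.04595
  Q(2)·log₂(Q(2)/P(2)) = 0.0098·log₂(0.0098/0.5463) = -0.05685
  Q(3)·log₂(Q(3)/P(3)) = 0.9804·log₂(0.9804/0.201) = 2.24137

D_KL(Q||P) = -0.04595 - 0.05685 + 2.24137 = 2.13857 ≈ 2.1386 bits

These are NOT equal (difference: 1.7556 bits). KL divergence is asymmetric: D_KL(P||Q) ≠ D_KL(Q||P) in general.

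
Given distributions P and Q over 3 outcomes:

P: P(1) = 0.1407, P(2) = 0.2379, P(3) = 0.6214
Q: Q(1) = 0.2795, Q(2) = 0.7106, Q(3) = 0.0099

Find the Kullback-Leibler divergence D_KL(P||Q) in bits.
3.1961 bits

D_KL(P||Q) = Σ P(x) log₂(P(x)/Q(x))

Computing term by term:
  P(1)·log₂(P(1)/Q(1)) = 0.1407·log₂(0.1407/0.2795) = -0.13932
  P(2)·log₂(P(2)/Q(2)) = 0.2379·log₂(0.2379/0.7106) = -0.37557
  P(3)·log₂(P(3)/Q(3)) = 0.6214·log₂(0.6214/0.0099) = 3.71097

D_KL(P||Q) = -0.13932 - 0.37557 + 3.71097 = 3.19608 ≈ 3.1961 bits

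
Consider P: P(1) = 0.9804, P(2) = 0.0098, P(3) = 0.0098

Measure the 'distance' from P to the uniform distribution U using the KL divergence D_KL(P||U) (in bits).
1.4262 bits

U(i) = 1/3 for all i

D_KL(P||U) = Σ P(x) log₂(P(x) / (1/3))
           = Σ P(x) log₂(P(x)) + log₂(3)
           = log₂(3) - H(P)

H(P) = -Σ P(x) log₂(P(x)):
  -P(1)·log₂(P(1)) = -(0.9804)·log₂(0.9804) = 0.02800
  -P(2)·log₂(P(2)) = -(0.0098)·log₂(0.0098) = 0.06540
  -P(3)·log₂(P(3)) = -(0.0098)·log₂(0.0098) = 0.06540
H(P) = 0.02800 + 0.06540 + 0.06540 = 0.15880 bits

log₂(3) = 1.58496 bits

D_KL(P||U) = 1.58496 - 0.15880 = 1.42616 ≈ 1.4262 bits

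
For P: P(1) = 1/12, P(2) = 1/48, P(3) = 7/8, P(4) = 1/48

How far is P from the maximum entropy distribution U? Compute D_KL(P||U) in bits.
1.3000 bits

U(i) = 1/4 for all i

D_KL(P||U) = Σ P(x) log₂(P(x) / (1/4))
           = Σ P(x) log₂(P(x)) + log₂(4)
           = log₂(4) - H(P)

H(P) = -Σ P(x) log₂(P(x)):
  -P(1)·log₂(P(1)) = -(1/12)·log₂(1/12) = 0.29875
  -P(2)·log₂(P(2)) = -(1/48)·log₂(1/48) = 0.11635
  -P(3)·log₂(P(3)) = -(7/8)·log₂(7/8) = 0.16856
  -P(4)·log₂(P(4)) = -(1/48)·log₂(1/48) = 0.11635
H(P) = 0.29875 + 0.11635 + 0.16856 + 0.11635 = 0.70001 bits

log₂(4) = 2.00000 bits

D_KL(P||U) = 2.00000 - 0.70001 = 1.29999 ≈ 1.3000 bits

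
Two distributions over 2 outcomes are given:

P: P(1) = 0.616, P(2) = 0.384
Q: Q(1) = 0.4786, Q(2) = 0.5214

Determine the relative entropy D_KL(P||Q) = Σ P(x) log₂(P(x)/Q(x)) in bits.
0.0548 bits

D_KL(P||Q) = Σ P(x) log₂(P(x)/Q(x))

Computing term by term:
  P(1)·log₂(P(1)/Q(1)) = 0.616·log₂(0.616/0.4786) = 0.22429
  P(2)·log₂(P(2)/Q(2)) = 0.384·log₂(0.384/0.5214) = -0.16945

D_KL(P||Q) = 0.22429 - 0.16945 = 0.05484 ≈ 0.0548 bits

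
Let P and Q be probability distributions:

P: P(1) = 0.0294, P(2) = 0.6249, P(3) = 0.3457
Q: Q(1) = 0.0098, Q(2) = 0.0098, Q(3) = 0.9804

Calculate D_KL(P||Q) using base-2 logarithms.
3.2728 bits

D_KL(P||Q) = Σ P(x) log₂(P(x)/Q(x))

Computing term by term:
  P(1)·log₂(P(1)/Q(1)) = 0.0294·log₂(0.0294/0.0098) = 0.04660
  P(2)·log₂(P(2)/Q(2)) = 0.6249·log₂(0.6249/0.0098) = 3.74609
  P(3)·log₂(P(3)/Q(3)) = 0.3457·log₂(0.3457/0.9804) = -0.51988

D_KL(P||Q) = 0.04660 + 3.74609 - 0.51988 = 3.27281 ≈ 3.2728 bits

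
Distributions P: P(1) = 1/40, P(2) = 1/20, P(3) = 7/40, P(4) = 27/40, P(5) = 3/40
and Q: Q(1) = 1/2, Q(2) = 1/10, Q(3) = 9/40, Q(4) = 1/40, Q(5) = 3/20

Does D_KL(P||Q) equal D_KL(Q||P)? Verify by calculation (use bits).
D_KL(P||Q) = 2.9131 bits, D_KL(Q||P) = 2.3737 bits. No — D_KL(P||Q) ≠ D_KL(Q||P) for this pair.

D_KL(P||Q) = Σ P(x) log₂(P(x)/Q(x))

Computing term by term:
  P(1)·log₂(P(1)/Q(1)) = (1/40)·log₂((1/40)/(1/2)) = -0.10805
  P(2)·log₂(P(2)/Q(2)) = (1/20)·log₂((1/20)/(1/10)) = -0.05000
  P(3)·log₂(P(3)/Q(3)) = (7/40)·log₂((7/40)/(9/40)) = -0.06345
  P(4)·log₂(P(4)/Q(4)) = (27/40)·log₂((27/40)/(1/40)) = 3.20955
  P(5)·log₂(P(5)/Q(5)) = (3/40)·log₂((3/40)/(3/20)) = -0.07500

D_KL(P||Q) = -0.10805 - 0.05000 - 0.06345 + 3.20955 - 0.07500 = 2.91305 ≈ 2.9131 bits

D_KL(Q||P) = Σ Q(x) log₂(Q(x)/P(x))

Computing term by term:
  Q(1)·log₂(Q(1)/P(1)) = (1/2)·log₂((1/2)/(1/40)) = 2.16096
  Q(2)·log₂(Q(2)/P(2)) = (1/10)·log₂((1/10)/(1/20)) = 0.10000
  Q(3)·log₂(Q(3)/P(3)) = (9/40)·log₂((9/40)/(7/40)) = 0.08158
  Q(4)·log₂(Q(4)/P(4)) = (1/40)·log₂((1/40)/(27/40)) = -0.11887
  Q(5)·log₂(Q(5)/P(5)) = (3/20)·log₂((3/20)/(3/40)) = 0.15000

D_KL(Q||P) = 2.16096 + 0.10000 + 0.08158 - 0.11887 + 0.15000 = 2.37367 ≈ 2.3737 bits

These are NOT equal (difference: 0.5394 bits). KL divergence is asymmetric: D_KL(P||Q) ≠ D_KL(Q||P) in general.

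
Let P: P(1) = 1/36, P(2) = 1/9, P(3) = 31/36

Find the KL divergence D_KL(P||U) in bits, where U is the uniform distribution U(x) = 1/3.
0.9034 bits

U(i) = 1/3 for all i

D_KL(P||U) = Σ P(x) log₂(P(x) / (1/3))
           = Σ P(x) log₂(P(x)) + log₂(3)
           = log₂(3) - H(P)

H(P) = -Σ P(x) log₂(P(x)):
  -P(1)·log₂(P(1)) = -(1/36)·log₂(1/36) = 0.14361
  -P(2)·log₂(P(2)) = -(1/9)·log₂(1/9) = 0.35221
  -P(3)·log₂(P(3)) = -(31/36)·log₂(31/36) = 0.18577
H(P) = 0.14361 + 0.35221 + 0.18577 = 0.68159 bits

log₂(3) = 1.58496 bits

D_KL(P||U) = 1.58496 - 0.68159 = 0.90337 ≈ 0.9034 bits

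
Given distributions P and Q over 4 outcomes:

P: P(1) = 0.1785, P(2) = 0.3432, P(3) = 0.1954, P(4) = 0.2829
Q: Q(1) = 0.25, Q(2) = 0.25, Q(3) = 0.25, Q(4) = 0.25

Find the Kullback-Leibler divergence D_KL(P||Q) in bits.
0.0511 bits

D_KL(P||Q) = Σ P(x) log₂(P(x)/Q(x))

Computing term by term:
  P(1)·log₂(P(1)/Q(1)) = 0.1785·log₂(0.1785/0.25) = -0.08675
  P(2)·log₂(P(2)/Q(2)) = 0.3432·log₂(0.3432/0.25) = 0.15688
  P(3)·log₂(P(3)/Q(3)) = 0.1954·log₂(0.1954/0.25) = -0.06946
  P(4)·log₂(P(4)/Q(4)) = 0.2829·log₂(0.2829/0.25) = 0.05046

D_KL(P||Q) = -0.08675 + 0.15688 - 0.06946 + 0.05046 = 0.05113 ≈ 0.0511 bits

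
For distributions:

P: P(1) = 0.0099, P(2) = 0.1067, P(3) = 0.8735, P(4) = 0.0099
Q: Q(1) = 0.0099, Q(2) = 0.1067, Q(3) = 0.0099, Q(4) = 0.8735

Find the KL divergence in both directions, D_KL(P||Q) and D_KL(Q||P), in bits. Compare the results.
D_KL(P||Q) = 5.5817 bits, D_KL(Q||P) = 5.5817 bits. The two directions give exactly the same value for this pair.

D_KL(P||Q) = Σ P(x) log₂(P(x)/Q(x))

Computing term by term:
  P(1)·log₂(P(1)/Q(1)) = 0.0099·log₂(0.0099/0.0099) = 0.00000
  P(2)·log₂(P(2)/Q(2)) = 0.1067·log₂(0.1067/0.1067) = 0.00000
  P(3)·log₂(P(3)/Q(3)) = 0.8735·log₂(0.8735/0.0099) = 5.64564
  P(4)·log₂(P(4)/Q(4)) = 0.0099·log₂(0.0099/0.8735) = -0.06399

D_KL(P||Q) = 0.00000 + 0.00000 + 5.64564 - 0.06399 = 5.58165 ≈ 5.5817 bits

D_KL(Q||P) = Σ Q(x) log₂(Q(x)/P(x))

Computing term by term:
  Q(1)·log₂(Q(1)/P(1)) = 0.0099·log₂(0.0099/0.0099) = 0.00000
  Q(2)·log₂(Q(2)/P(2)) = 0.1067·log₂(0.1067/0.1067) = 0.00000
  Q(3)·log₂(Q(3)/P(3)) = 0.0099·log₂(0.0099/0.8735) = -0.06399
  Q(4)·log₂(Q(4)/P(4)) = 0.8735·log₂(0.8735/0.0099) = 5.64564

D_KL(Q||P) = 0.00000 + 0.00000 - 0.06399 + 5.64564 = 5.58165 ≈ 5.5817 bits

These ARE equal here. Q is P with outcomes relabeled (Q(3) = P(4), Q(4) = P(3)) by a relabeling that is its own inverse, so the two sums contain exactly the same terms in a different order. This is a special case — KL divergence is not symmetric in general: D_KL(P||Q) ≠ D_KL(Q||P) for most P, Q.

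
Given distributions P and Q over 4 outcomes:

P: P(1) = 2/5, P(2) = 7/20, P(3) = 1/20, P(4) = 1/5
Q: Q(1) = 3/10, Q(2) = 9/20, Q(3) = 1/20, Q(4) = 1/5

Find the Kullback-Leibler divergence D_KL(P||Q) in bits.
0.0391 bits

D_KL(P||Q) = Σ P(x) log₂(P(x)/Q(x))

Computing term by term:
  P(1)·log₂(P(1)/Q(1)) = (2/5)·log₂((2/5)/(3/10)) = 0.16601
  P(2)·log₂(P(2)/Q(2)) = (7/20)·log₂((7/20)/(9/20)) = -0.12690
  P(3)·log₂(P(3)/Q(3)) = (1/20)·log₂((1/20)/(1/20)) = 0.00000
  P(4)·log₂(P(4)/Q(4)) = (1/5)·log₂((1/5)/(1/5)) = 0.00000

D_KL(P||Q) = 0.16601 - 0.12690 + 0.00000 + 0.00000 = 0.03911 ≈ 0.0391 bits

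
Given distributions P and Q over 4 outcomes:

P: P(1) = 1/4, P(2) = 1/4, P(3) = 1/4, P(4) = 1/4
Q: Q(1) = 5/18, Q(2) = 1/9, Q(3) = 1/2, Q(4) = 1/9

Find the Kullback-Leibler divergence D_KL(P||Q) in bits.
0.2970 bits

D_KL(P||Q) = Σ P(x) log₂(P(x)/Q(x))

Computing term by term:
  P(1)·log₂(P(1)/Q(1)) = (1/4)·log₂((1/4)/(5/18)) = -0.03800
  P(2)·log₂(P(2)/Q(2)) = (1/4)·log₂((1/4)/(1/9)) = 0.29248
  P(3)·log₂(P(3)/Q(3)) = (1/4)·log₂((1/4)/(1/2)) = -0.25000
  P(4)·log₂(P(4)/Q(4)) = (1/4)·log₂((1/4)/(1/9)) = 0.29248

D_KL(P||Q) = -0.03800 + 0.29248 - 0.25000 + 0.29248 = 0.29696 ≈ 0.2970 bits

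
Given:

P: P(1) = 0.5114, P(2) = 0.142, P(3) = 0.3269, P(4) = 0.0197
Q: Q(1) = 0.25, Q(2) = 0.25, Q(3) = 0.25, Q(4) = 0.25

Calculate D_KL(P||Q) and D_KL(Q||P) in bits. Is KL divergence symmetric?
D_KL(P||Q) = 0.4664 bits, D_KL(Q||P) = 0.7656 bits. No, KL divergence is not symmetric.

D_KL(P||Q) = Σ P(x) log₂(P(x)/Q(x))

Computing term by term:
  P(1)·log₂(P(1)/Q(1)) = 0.5114·log₂(0.5114/0.25) = 0.52803
  P(2)·log₂(P(2)/Q(2)) = 0.142·log₂(0.142/0.25) = -0.11588
  P(3)·log₂(P(3)/Q(3)) = 0.3269·log₂(0.3269/0.25) = 0.12648
  P(4)·log₂(P(4)/Q(4)) = 0.0197·log₂(0.0197/0.25) = -0.07221

D_KL(P||Q) = 0.52803 - 0.11588 + 0.12648 - 0.07221 = 0.46642 ≈ 0.4664 bits

D_KL(Q||P) = Σ Q(x) log₂(Q(x)/P(x))

Computing term by term:
  Q(1)·log₂(Q(1)/P(1)) = 0.25·log₂(0.25/0.5114) = -0.25813
  Q(2)·log₂(Q(2)/P(2)) = 0.25·log₂(0.25/0.142) = 0.20401
  Q(3)·log₂(Q(3)/P(3)) = 0.25·log₂(0.25/0.3269) = -0.09673
  Q(4)·log₂(Q(4)/P(4)) = 0.25·log₂(0.25/0.0197) = 0.91642

D_KL(Q||P) = -0.25813 + 0.20401 - 0.09673 + 0.91642 = 0.76557 ≈ 0.7656 bits

These are NOT equal (difference: 0.2992 bits). KL divergence is asymmetric: D_KL(P||Q) ≠ D_KL(Q||P) in general.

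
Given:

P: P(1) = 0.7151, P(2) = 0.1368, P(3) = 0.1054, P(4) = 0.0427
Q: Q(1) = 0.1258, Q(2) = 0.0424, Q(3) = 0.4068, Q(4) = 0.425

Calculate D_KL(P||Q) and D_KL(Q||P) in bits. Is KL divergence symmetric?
D_KL(P||Q) = 1.6770 bits, D_KL(Q||P) = 1.8145 bits. No, KL divergence is not symmetric.

D_KL(P||Q) = Σ P(x) log₂(P(x)/Q(x))

Computing term by term:
  P(1)·log₂(P(1)/Q(1)) = 0.7151·log₂(0.7151/0.1258) = 1.79277
  P(2)·log₂(P(2)/Q(2)) = 0.1368·log₂(0.1368/0.0424) = 0.23118
  P(3)·log₂(P(3)/Q(3)) = 0.1054·log₂(0.1054/0.4068) = -0.20537
  P(4)·log₂(P(4)/Q(4)) = 0.0427·log₂(0.0427/0.425) = -0.14156

D_KL(P||Q) = 1.79277 + 0.23118 - 0.20537 - 0.14156 = 1.67702 ≈ 1.6770 bits

D_KL(Q||P) = Σ Q(x) log₂(Q(x)/P(x))

Computing term by term:
  Q(1)·log₂(Q(1)/P(1)) = 0.1258·log₂(0.1258/0.7151) = -0.31538
  Q(2)·log₂(Q(2)/P(2)) = 0.0424·log₂(0.0424/0.1368) = -0.07165
  Q(3)·log₂(Q(3)/P(3)) = 0.4068·log₂(0.4068/0.1054) = 0.79263
  Q(4)·log₂(Q(4)/P(4)) = 0.425·log₂(0.425/0.0427) = 1.40894

D_KL(Q||P) = -0.31538 - 0.07165 + 0.79263 + 1.40894 = 1.81454 ≈ 1.8145 bits

These are NOT equal (difference: 0.1375 bits). KL divergence is asymmetric: D_KL(P||Q) ≠ D_KL(Q||P) in general.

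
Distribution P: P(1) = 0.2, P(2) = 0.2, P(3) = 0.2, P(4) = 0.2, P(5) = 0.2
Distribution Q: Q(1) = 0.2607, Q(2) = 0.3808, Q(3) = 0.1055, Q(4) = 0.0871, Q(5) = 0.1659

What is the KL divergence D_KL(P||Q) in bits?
0.2161 bits

D_KL(P||Q) = Σ P(x) log₂(P(x)/Q(x))

Computing term by term:
  P(1)·log₂(P(1)/Q(1)) = 0.2·log₂(0.2/0.2607) = -0.07648
  P(2)·log₂(P(2)/Q(2)) = 0.2·log₂(0.2/0.3808) = -0.18581
  P(3)·log₂(P(3)/Q(3)) = 0.2·log₂(0.2/0.1055) = 0.18455
  P(4)·log₂(P(4)/Q(4)) = 0.2·log₂(0.2/0.0871) = 0.23985
  P(5)·log₂(P(5)/Q(5)) = 0.2·log₂(0.2/0.1659) = 0.05394

D_KL(P||Q) = -0.07648 - 0.18581 + 0.18455 + 0.23985 + 0.05394 = 0.21605 ≈ 0.2161 bits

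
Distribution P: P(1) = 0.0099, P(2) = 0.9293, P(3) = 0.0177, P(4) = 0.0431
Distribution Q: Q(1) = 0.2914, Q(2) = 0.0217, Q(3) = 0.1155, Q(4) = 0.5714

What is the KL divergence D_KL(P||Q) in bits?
4.7802 bits

D_KL(P||Q) = Σ P(x) log₂(P(x)/Q(x))

Computing term by term:
  P(1)·log₂(P(1)/Q(1)) = 0.0099·log₂(0.0099/0.2914) = -0.04831
  P(2)·log₂(P(2)/Q(2)) = 0.9293·log₂(0.9293/0.0217) = 5.03716
  P(3)·log₂(P(3)/Q(3)) = 0.0177·log₂(0.0177/0.1155) = -0.04790
  P(4)·log₂(P(4)/Q(4)) = 0.0431·log₂(0.0431/0.5714) = -0.16071

D_KL(P||Q) = -0.04831 + 5.03716 - 0.04790 - 0.16071 = 4.78024 ≈ 4.7802 bits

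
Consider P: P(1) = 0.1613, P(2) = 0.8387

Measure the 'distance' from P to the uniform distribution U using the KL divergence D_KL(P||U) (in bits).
0.3626 bits

U(i) = 1/2 for all i

D_KL(P||U) = Σ P(x) log₂(P(x) / (1/2))
           = Σ P(x) log₂(P(x)) + log₂(2)
           = log₂(2) - H(P)

H(P) = -Σ P(x) log₂(P(x)):
  -P(1)·log₂(P(1)) = -(0.1613)·log₂(0.1613) = 0.42457
  -P(2)·log₂(P(2)) = -(0.8387)·log₂(0.8387) = 0.21284
H(P) = 0.42457 + 0.21284 = 0.63741 bits

log₂(2) = 1.00000 bits

D_KL(P||U) = 1.00000 - 0.63741 = 0.36259 ≈ 0.3626 bits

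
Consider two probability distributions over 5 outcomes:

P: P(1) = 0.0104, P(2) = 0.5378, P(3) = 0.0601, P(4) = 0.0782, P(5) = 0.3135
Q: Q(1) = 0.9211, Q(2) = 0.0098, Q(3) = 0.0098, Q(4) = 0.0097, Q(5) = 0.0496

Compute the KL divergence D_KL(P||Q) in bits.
4.2669 bits

D_KL(P||Q) = Σ P(x) log₂(P(x)/Q(x))

Computing term by term:
  P(1)·log₂(P(1)/Q(1)) = 0.0104·log₂(0.0104/0.9211) = -0.06727
  P(2)·log₂(P(2)/Q(2)) = 0.5378·log₂(0.5378/0.0098) = 3.10749
  P(3)·log₂(P(3)/Q(3)) = 0.0601·log₂(0.0601/0.0098) = 0.15725
  P(4)·log₂(P(4)/Q(4)) = 0.0782·log₂(0.0782/0.0097) = 0.23547
  P(5)·log₂(P(5)/Q(5)) = 0.3135·log₂(0.3135/0.0496) = 0.83393

D_KL(P||Q) = -0.06727 + 3.10749 + 0.15725 + 0.23547 + 0.83393 = 4.26687 ≈ 4.2669 bits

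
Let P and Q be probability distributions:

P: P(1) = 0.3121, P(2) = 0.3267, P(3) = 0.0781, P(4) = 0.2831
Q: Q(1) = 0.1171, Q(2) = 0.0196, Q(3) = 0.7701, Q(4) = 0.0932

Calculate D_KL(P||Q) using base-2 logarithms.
1.9634 bits

D_KL(P||Q) = Σ P(x) log₂(P(x)/Q(x))

Computing term by term:
  P(1)·log₂(P(1)/Q(1)) = 0.3121·log₂(0.3121/0.1171) = 0.44139
  P(2)·log₂(P(2)/Q(2)) = 0.3267·log₂(0.3267/0.0196) = 1.32609
  P(3)·log₂(P(3)/Q(3)) = 0.0781·log₂(0.0781/0.7701) = -0.25786
  P(4)·log₂(P(4)/Q(4)) = 0.2831·log₂(0.2831/0.0932) = 0.45378

D_KL(P||Q) = 0.44139 + 1.32609 - 0.25786 + 0.45378 = 1.96340 ≈ 1.9634 bits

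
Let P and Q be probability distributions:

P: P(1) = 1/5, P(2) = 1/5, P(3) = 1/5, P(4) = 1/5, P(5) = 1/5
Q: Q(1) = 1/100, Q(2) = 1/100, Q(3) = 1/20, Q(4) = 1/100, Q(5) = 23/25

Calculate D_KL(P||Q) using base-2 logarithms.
2.5528 bits

D_KL(P||Q) = Σ P(x) log₂(P(x)/Q(x))

Computing term by term:
  P(1)·log₂(P(1)/Q(1)) = (1/5)·log₂((1/5)/(1/100)) = 0.86439
  P(2)·log₂(P(2)/Q(2)) = (1/5)·log₂((1/5)/(1/100)) = 0.86439
  P(3)·log₂(P(3)/Q(3)) = (1/5)·log₂((1/5)/(1/20)) = 0.40000
  P(4)·log₂(P(4)/Q(4)) = (1/5)·log₂((1/5)/(1/100)) = 0.86439
  P(5)·log₂(P(5)/Q(5)) = (1/5)·log₂((1/5)/(23/25)) = -0.44033

D_KL(P||Q) = 0.86439 + 0.86439 + 0.40000 + 0.86439 - 0.44033 = 2.55284 ≈ 2.5528 bits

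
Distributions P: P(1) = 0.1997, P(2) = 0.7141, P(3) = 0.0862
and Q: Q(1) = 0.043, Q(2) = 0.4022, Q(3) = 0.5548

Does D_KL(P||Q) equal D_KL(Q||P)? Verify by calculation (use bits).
D_KL(P||Q) = 0.8023 bits, D_KL(Q||P) = 1.0619 bits. No — D_KL(P||Q) ≠ D_KL(Q||P) for this pair.

D_KL(P||Q) = Σ P(x) log₂(P(x)/Q(x))

Computing term by term:
  P(1)·log₂(P(1)/Q(1)) = 0.1997·log₂(0.1997/0.043) = 0.44242
  P(2)·log₂(P(2)/Q(2)) = 0.7141·log₂(0.7141/0.4022) = 0.59143
  P(3)·log₂(P(3)/Q(3)) = 0.0862·log₂(0.0862/0.5548) = -0.23155

D_KL(P||Q) = 0.44242 + 0.59143 - 0.23155 = 0.80230 ≈ 0.8023 bits

D_KL(Q||P) = Σ Q(x) log₂(Q(x)/P(x))

Computing term by term:
  Q(1)·log₂(Q(1)/P(1)) = 0.043·log₂(0.043/0.1997) = -0.09526
  Q(2)·log₂(Q(2)/P(2)) = 0.4022·log₂(0.4022/0.7141) = -0.33311
  Q(3)·log₂(Q(3)/P(3)) = 0.5548·log₂(0.5548/0.0862) = 1.49031

D_KL(Q||P) = -0.09526 - 0.33311 + 1.49031 = 1.06194 ≈ 1.0619 bits

These are NOT equal (difference: 0.2596 bits). KL divergence is asymmetric: D_KL(P||Q) ≠ D_KL(Q||P) in general.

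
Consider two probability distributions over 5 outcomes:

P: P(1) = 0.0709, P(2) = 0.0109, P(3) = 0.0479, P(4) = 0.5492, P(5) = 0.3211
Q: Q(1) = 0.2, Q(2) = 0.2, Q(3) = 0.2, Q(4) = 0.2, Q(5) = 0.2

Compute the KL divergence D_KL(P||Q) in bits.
0.7691 bits

D_KL(P||Q) = Σ P(x) log₂(P(x)/Q(x))

Computing term by term:
  P(1)·log₂(P(1)/Q(1)) = 0.0709·log₂(0.0709/0.2) = -0.10608
  P(2)·log₂(P(2)/Q(2)) = 0.0109·log₂(0.0109/0.2) = -0.04575
  P(3)·log₂(P(3)/Q(3)) = 0.0479·log₂(0.0479/0.2) = -0.09877
  P(4)·log₂(P(4)/Q(4)) = 0.5492·log₂(0.5492/0.2) = 0.80037
  P(5)·log₂(P(5)/Q(5)) = 0.3211·log₂(0.3211/0.2) = 0.21932

D_KL(P||Q) = -0.10608 - 0.04575 - 0.09877 + 0.80037 + 0.21932 = 0.76909 ≈ 0.7691 bits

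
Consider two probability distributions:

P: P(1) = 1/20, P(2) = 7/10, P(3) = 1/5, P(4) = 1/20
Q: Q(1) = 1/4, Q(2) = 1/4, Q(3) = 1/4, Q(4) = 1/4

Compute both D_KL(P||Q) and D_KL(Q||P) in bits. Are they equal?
D_KL(P||Q) = 0.7432 bits, D_KL(Q||P) = 0.8701 bits. No, they are not equal.

D_KL(P||Q) = Σ P(x) log₂(P(x)/Q(x))

Computing term by term:
  P(1)·log₂(P(1)/Q(1)) = (1/20)·log₂((1/20)/(1/4)) = -0.11610
  P(2)·log₂(P(2)/Q(2)) = (7/10)·log₂((7/10)/(1/4)) = 1.03980
  P(3)·log₂(P(3)/Q(3)) = (1/5)·log₂((1/5)/(1/4)) = -0.06439
  P(4)·log₂(P(4)/Q(4)) = (1/20)·log₂((1/20)/(1/4)) = -0.11610

D_KL(P||Q) = -0.11610 + 1.03980 - 0.06439 - 0.11610 = 0.74321 ≈ 0.7432 bits

D_KL(Q||P) = Σ Q(x) log₂(Q(x)/P(x))

Computing term by term:
  Q(1)·log₂(Q(1)/P(1)) = (1/4)·log₂((1/4)/(1/20)) = 0.58048
  Q(2)·log₂(Q(2)/P(2)) = (1/4)·log₂((1/4)/(7/10)) = -0.37136
  Q(3)·log₂(Q(3)/P(3)) = (1/4)·log₂((1/4)/(1/5)) = 0.08048
  Q(4)·log₂(Q(4)/P(4)) = (1/4)·log₂((1/4)/(1/20)) = 0.58048

D_KL(Q||P) = 0.58048 - 0.37136 + 0.08048 + 0.58048 = 0.87008 ≈ 0.8701 bits

These are NOT equal (difference: 0.1269 bits). KL divergence is asymmetric: D_KL(P||Q) ≠ D_KL(Q||P) in general.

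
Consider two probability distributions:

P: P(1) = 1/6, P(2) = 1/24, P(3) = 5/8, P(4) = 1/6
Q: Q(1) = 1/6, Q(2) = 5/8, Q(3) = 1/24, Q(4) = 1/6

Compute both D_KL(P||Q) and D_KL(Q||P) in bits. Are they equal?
D_KL(P||Q) = 2.2790 bits, D_KL(Q||P) = 2.2790 bits. Yes, in this case they are equal (although KL divergence is not symmetric in general).

D_KL(P||Q) = Σ P(x) log₂(P(x)/Q(x))

Computing term by term:
  P(1)·log₂(P(1)/Q(1)) = (1/6)·log₂((1/6)/(1/6)) = 0.00000
  P(2)·log₂(P(2)/Q(2)) = (1/24)·log₂((1/24)/(5/8)) = -0.16279
  P(3)·log₂(P(3)/Q(3)) = (5/8)·log₂((5/8)/(1/24)) = 2.44181
  P(4)·log₂(P(4)/Q(4)) = (1/6)·log₂((1/6)/(1/6)) = 0.00000

D_KL(P||Q) = 0.00000 - 0.16279 + 2.44181 + 0.00000 = 2.27902 ≈ 2.2790 bits

D_KL(Q||P) = Σ Q(x) log₂(Q(x)/P(x))

Computing term by term:
  Q(1)·log₂(Q(1)/P(1)) = (1/6)·log₂((1/6)/(1/6)) = 0.00000
  Q(2)·log₂(Q(2)/P(2)) = (5/8)·log₂((5/8)/(1/24)) = 2.44181
  Q(3)·log₂(Q(3)/P(3)) = (1/24)·log₂((1/24)/(5/8)) = -0.16279
  Q(4)·log₂(Q(4)/P(4)) = (1/6)·log₂((1/6)/(1/6)) = 0.00000

D_KL(Q||P) = 0.00000 + 2.44181 - 0.16279 + 0.00000 = 2.27902 ≈ 2.2790 bits

These ARE equal here. Q is P with outcomes relabeled (Q(1) = P(4), Q(2) = P(3), Q(3) = P(2), Q(4) = P(1)) by a relabeling that is its own inverse, so the two sums contain exactly the same terms in a different order. This is a special case — KL divergence is not symmetric in general: D_KL(P||Q) ≠ D_KL(Q||P) for most P, Q.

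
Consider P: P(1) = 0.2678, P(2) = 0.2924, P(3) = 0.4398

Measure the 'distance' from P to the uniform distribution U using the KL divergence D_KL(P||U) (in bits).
0.0360 bits

U(i) = 1/3 for all i

D_KL(P||U) = Σ P(x) log₂(P(x) / (1/3))
           = Σ P(x) log₂(P(x)) + log₂(3)
           = log₂(3) - H(P)

H(P) = -Σ P(x) log₂(P(x)):
  -P(1)·log₂(P(1)) = -(0.2678)·log₂(0.2678) = 0.50903
  -P(2)·log₂(P(2)) = -(0.2924)·log₂(0.2924) = 0.51871
  -P(3)·log₂(P(3)) = -(0.4398)·log₂(0.4398) = 0.52120
H(P) = 0.50903 + 0.51871 + 0.52120 = 1.54894 bits

log₂(3) = 1.58496 bits

D_KL(P||U) = 1.58496 - 1.54894 = 0.03602 ≈ 0.0360 bits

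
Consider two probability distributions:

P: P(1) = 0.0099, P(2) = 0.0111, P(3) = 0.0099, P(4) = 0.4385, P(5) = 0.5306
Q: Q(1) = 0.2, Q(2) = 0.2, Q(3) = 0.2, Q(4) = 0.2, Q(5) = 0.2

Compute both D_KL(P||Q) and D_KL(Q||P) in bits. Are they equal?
D_KL(P||Q) = 1.1114 bits, D_KL(Q||P) = 2.0608 bits. No, they are not equal.

D_KL(P||Q) = Σ P(x) log₂(P(x)/Q(x))

Computing term by term:
  P(1)·log₂(P(1)/Q(1)) = 0.0099·log₂(0.0099/0.2) = -0.04293
  P(2)·log₂(P(2)/Q(2)) = 0.0111·log₂(0.0111/0.2) = -0.04630
  P(3)·log₂(P(3)/Q(3)) = 0.0099·log₂(0.0099/0.2) = -0.04293
  P(4)·log₂(P(4)/Q(4)) = 0.4385·log₂(0.4385/0.2) = 0.49663
  P(5)·log₂(P(5)/Q(5)) = 0.5306·log₂(0.5306/0.2) = 0.74689

D_KL(P||Q) = -0.04293 - 0.04630 - 0.04293 + 0.49663 + 0.74689 = 1.11136 ≈ 1.1114 bits

D_KL(Q||P) = Σ Q(x) log₂(Q(x)/P(x))

Computing term by term:
  Q(1)·log₂(Q(1)/P(1)) = 0.2·log₂(0.2/0.0099) = 0.86729
  Q(2)·log₂(Q(2)/P(2)) = 0.2·log₂(0.2/0.0111) = 0.83427
  Q(3)·log₂(Q(3)/P(3)) = 0.2·log₂(0.2/0.0099) = 0.86729
  Q(4)·log₂(Q(4)/P(4)) = 0.2·log₂(0.2/0.4385) = -0.22652
  Q(5)·log₂(Q(5)/P(5)) = 0.2·log₂(0.2/0.5306) = -0.28152

D_KL(Q||P) = 0.86729 + 0.83427 + 0.86729 - 0.22652 - 0.28152 = 2.06081 ≈ 2.0608 bits

These are NOT equal (difference: 0.9494 bits). KL divergence is asymmetric: D_KL(P||Q) ≠ D_KL(Q||P) in general.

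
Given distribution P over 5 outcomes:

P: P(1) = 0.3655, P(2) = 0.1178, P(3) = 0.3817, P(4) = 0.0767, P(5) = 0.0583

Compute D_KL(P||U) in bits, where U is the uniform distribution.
0.3742 bits

U(i) = 1/5 for all i

D_KL(P||U) = Σ P(x) log₂(P(x) / (1/5))
           = Σ P(x) log₂(P(x)) + log₂(5)
           = log₂(5) - H(P)

H(P) = -Σ P(x) log₂(P(x)):
  -P(1)·log₂(P(1)) = -(0.3655)·log₂(0.3655) = 0.53073
  -P(2)·log₂(P(2)) = -(0.1178)·log₂(0.1178) = 0.36348
  -P(3)·log₂(P(3)) = -(0.3817)·log₂(0.3817) = 0.53037
  -P(4)·log₂(P(4)) = -(0.0767)·log₂(0.0767) = 0.28415
  -P(5)·log₂(P(5)) = -(0.0583)·log₂(0.0583) = 0.23905
H(P) = 0.53073 + 0.36348 + 0.53037 + 0.28415 + 0.23905 = 1.94778 bits

log₂(5) = 2.32193 bits

D_KL(P||U) = 2.32193 - 1.94778 = 0.37415 ≈ 0.3742 bits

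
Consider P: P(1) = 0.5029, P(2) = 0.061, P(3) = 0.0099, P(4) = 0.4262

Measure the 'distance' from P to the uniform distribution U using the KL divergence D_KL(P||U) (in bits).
0.6648 bits

U(i) = 1/4 for all i

D_KL(P||U) = Σ P(x) log₂(P(x) / (1/4))
           = Σ P(x) log₂(P(x)) + log₂(4)
           = log₂(4) - H(P)

H(P) = -Σ P(x) log₂(P(x)):
  -P(1)·log₂(P(1)) = -(0.5029)·log₂(0.5029) = 0.49870
  -P(2)·log₂(P(2)) = -(0.061)·log₂(0.061) = 0.24614
  -P(3)·log₂(P(3)) = -(0.0099)·log₂(0.0099) = 0.06592
  -P(4)·log₂(P(4)) = -(0.4262)·log₂(0.4262) = 0.52440
H(P) = 0.49870 + 0.24614 + 0.06592 + 0.52440 = 1.33516 bits

log₂(4) = 2.00000 bits

D_KL(P||U) = 2.00000 - 1.33516 = 0.66484 ≈ 0.6648 bits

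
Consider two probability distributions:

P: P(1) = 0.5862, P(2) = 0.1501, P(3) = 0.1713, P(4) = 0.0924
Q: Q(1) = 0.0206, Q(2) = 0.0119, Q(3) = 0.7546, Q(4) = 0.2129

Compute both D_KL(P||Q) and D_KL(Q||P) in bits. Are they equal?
D_KL(P||Q) = 2.9029 bits, D_KL(Q||P) = 1.7276 bits. No, they are not equal.

D_KL(P||Q) = Σ P(x) log₂(P(x)/Q(x))

Computing term by term:
  P(1)·log₂(P(1)/Q(1)) = 0.5862·log₂(0.5862/0.0206) = 2.83174
  P(2)·log₂(P(2)/Q(2)) = 0.1501·log₂(0.1501/0.0119) = 0.54890
  P(3)·log₂(P(3)/Q(3)) = 0.1713·log₂(0.1713/0.7546) = -0.36644
  P(4)·log₂(P(4)/Q(4)) = 0.0924·log₂(0.0924/0.2129) = -0.11127

D_KL(P||Q) = 2.83174 + 0.54890 - 0.36644 - 0.11127 = 2.90293 ≈ 2.9029 bits

D_KL(Q||P) = Σ Q(x) log₂(Q(x)/P(x))

Computing term by term:
  Q(1)·log₂(Q(1)/P(1)) = 0.0206·log₂(0.0206/0.5862) = -0.09951
  Q(2)·log₂(Q(2)/P(2)) = 0.0119·log₂(0.0119/0.1501) = -0.04352
  Q(3)·log₂(Q(3)/P(3)) = 0.7546·log₂(0.7546/0.1713) = 1.61423
  Q(4)·log₂(Q(4)/P(4)) = 0.2129·log₂(0.2129/0.0924) = 0.25638

D_KL(Q||P) = -0.09951 - 0.04352 + 1.61423 + 0.25638 = 1.72758 ≈ 1.7276 bits

These are NOT equal (difference: 1.1753 bits). KL divergence is asymmetric: D_KL(P||Q) ≠ D_KL(Q||P) in general.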